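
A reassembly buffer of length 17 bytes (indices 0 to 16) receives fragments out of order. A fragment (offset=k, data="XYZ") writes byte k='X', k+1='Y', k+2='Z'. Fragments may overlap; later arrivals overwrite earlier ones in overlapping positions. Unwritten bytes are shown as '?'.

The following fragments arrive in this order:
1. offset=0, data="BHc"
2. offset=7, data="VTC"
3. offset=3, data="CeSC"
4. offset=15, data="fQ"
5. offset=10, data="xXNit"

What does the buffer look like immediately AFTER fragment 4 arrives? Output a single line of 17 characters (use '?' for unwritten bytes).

Answer: BHcCeSCVTC?????fQ

Derivation:
Fragment 1: offset=0 data="BHc" -> buffer=BHc??????????????
Fragment 2: offset=7 data="VTC" -> buffer=BHc????VTC???????
Fragment 3: offset=3 data="CeSC" -> buffer=BHcCeSCVTC???????
Fragment 4: offset=15 data="fQ" -> buffer=BHcCeSCVTC?????fQ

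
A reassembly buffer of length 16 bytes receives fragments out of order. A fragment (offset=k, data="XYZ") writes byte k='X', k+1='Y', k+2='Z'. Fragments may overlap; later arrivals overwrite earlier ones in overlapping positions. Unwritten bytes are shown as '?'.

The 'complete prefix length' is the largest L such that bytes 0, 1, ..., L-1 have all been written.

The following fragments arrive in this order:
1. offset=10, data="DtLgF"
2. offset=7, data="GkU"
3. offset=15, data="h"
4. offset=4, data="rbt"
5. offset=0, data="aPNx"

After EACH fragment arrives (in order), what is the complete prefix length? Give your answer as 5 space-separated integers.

Answer: 0 0 0 0 16

Derivation:
Fragment 1: offset=10 data="DtLgF" -> buffer=??????????DtLgF? -> prefix_len=0
Fragment 2: offset=7 data="GkU" -> buffer=???????GkUDtLgF? -> prefix_len=0
Fragment 3: offset=15 data="h" -> buffer=???????GkUDtLgFh -> prefix_len=0
Fragment 4: offset=4 data="rbt" -> buffer=????rbtGkUDtLgFh -> prefix_len=0
Fragment 5: offset=0 data="aPNx" -> buffer=aPNxrbtGkUDtLgFh -> prefix_len=16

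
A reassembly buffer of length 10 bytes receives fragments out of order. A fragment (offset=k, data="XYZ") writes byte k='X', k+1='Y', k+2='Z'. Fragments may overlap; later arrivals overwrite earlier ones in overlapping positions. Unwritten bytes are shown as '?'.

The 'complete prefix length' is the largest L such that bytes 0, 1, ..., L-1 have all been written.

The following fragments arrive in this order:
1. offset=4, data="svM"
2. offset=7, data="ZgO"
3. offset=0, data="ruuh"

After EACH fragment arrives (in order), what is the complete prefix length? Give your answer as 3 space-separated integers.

Answer: 0 0 10

Derivation:
Fragment 1: offset=4 data="svM" -> buffer=????svM??? -> prefix_len=0
Fragment 2: offset=7 data="ZgO" -> buffer=????svMZgO -> prefix_len=0
Fragment 3: offset=0 data="ruuh" -> buffer=ruuhsvMZgO -> prefix_len=10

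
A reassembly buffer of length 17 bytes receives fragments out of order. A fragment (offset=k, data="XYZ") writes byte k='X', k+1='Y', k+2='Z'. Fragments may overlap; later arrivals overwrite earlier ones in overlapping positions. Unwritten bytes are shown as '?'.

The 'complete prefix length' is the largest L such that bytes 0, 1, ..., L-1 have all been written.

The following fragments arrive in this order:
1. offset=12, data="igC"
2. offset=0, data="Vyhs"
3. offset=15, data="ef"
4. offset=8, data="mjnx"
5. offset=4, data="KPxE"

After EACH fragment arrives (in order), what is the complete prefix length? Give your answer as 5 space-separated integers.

Answer: 0 4 4 4 17

Derivation:
Fragment 1: offset=12 data="igC" -> buffer=????????????igC?? -> prefix_len=0
Fragment 2: offset=0 data="Vyhs" -> buffer=Vyhs????????igC?? -> prefix_len=4
Fragment 3: offset=15 data="ef" -> buffer=Vyhs????????igCef -> prefix_len=4
Fragment 4: offset=8 data="mjnx" -> buffer=Vyhs????mjnxigCef -> prefix_len=4
Fragment 5: offset=4 data="KPxE" -> buffer=VyhsKPxEmjnxigCef -> prefix_len=17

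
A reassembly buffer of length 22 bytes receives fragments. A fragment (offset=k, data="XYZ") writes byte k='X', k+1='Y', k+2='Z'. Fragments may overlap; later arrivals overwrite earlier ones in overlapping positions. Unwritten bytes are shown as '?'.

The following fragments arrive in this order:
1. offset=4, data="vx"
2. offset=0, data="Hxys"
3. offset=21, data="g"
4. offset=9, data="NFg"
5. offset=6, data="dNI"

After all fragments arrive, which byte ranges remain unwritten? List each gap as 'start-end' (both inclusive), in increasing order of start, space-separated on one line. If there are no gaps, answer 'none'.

Fragment 1: offset=4 len=2
Fragment 2: offset=0 len=4
Fragment 3: offset=21 len=1
Fragment 4: offset=9 len=3
Fragment 5: offset=6 len=3
Gaps: 12-20

Answer: 12-20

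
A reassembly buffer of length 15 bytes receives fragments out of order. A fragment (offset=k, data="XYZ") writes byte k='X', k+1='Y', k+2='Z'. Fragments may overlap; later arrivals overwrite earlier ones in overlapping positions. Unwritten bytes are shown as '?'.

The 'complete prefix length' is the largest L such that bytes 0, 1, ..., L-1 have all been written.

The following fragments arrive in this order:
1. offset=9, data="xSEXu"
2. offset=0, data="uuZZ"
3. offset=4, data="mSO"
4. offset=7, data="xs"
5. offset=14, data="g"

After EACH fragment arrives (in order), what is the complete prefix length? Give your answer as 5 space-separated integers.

Answer: 0 4 7 14 15

Derivation:
Fragment 1: offset=9 data="xSEXu" -> buffer=?????????xSEXu? -> prefix_len=0
Fragment 2: offset=0 data="uuZZ" -> buffer=uuZZ?????xSEXu? -> prefix_len=4
Fragment 3: offset=4 data="mSO" -> buffer=uuZZmSO??xSEXu? -> prefix_len=7
Fragment 4: offset=7 data="xs" -> buffer=uuZZmSOxsxSEXu? -> prefix_len=14
Fragment 5: offset=14 data="g" -> buffer=uuZZmSOxsxSEXug -> prefix_len=15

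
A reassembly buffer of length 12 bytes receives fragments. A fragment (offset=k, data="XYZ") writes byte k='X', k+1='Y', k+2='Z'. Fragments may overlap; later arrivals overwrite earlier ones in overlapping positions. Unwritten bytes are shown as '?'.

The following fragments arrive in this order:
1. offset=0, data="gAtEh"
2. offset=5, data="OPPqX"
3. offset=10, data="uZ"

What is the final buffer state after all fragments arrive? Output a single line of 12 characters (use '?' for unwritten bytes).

Answer: gAtEhOPPqXuZ

Derivation:
Fragment 1: offset=0 data="gAtEh" -> buffer=gAtEh???????
Fragment 2: offset=5 data="OPPqX" -> buffer=gAtEhOPPqX??
Fragment 3: offset=10 data="uZ" -> buffer=gAtEhOPPqXuZ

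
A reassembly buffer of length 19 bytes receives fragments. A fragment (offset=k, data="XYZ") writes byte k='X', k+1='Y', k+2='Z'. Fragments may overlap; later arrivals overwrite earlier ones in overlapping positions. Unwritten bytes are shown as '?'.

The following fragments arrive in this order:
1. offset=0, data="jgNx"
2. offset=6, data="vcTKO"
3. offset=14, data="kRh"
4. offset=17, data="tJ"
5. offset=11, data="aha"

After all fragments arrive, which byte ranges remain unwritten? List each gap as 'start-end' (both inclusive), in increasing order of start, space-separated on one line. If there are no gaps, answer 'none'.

Fragment 1: offset=0 len=4
Fragment 2: offset=6 len=5
Fragment 3: offset=14 len=3
Fragment 4: offset=17 len=2
Fragment 5: offset=11 len=3
Gaps: 4-5

Answer: 4-5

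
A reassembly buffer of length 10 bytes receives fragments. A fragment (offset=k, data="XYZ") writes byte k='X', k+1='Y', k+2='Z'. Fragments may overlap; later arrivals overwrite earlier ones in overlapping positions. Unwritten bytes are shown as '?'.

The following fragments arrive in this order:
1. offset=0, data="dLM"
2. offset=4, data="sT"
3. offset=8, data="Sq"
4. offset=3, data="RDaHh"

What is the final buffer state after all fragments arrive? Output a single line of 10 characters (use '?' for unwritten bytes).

Fragment 1: offset=0 data="dLM" -> buffer=dLM???????
Fragment 2: offset=4 data="sT" -> buffer=dLM?sT????
Fragment 3: offset=8 data="Sq" -> buffer=dLM?sT??Sq
Fragment 4: offset=3 data="RDaHh" -> buffer=dLMRDaHhSq

Answer: dLMRDaHhSq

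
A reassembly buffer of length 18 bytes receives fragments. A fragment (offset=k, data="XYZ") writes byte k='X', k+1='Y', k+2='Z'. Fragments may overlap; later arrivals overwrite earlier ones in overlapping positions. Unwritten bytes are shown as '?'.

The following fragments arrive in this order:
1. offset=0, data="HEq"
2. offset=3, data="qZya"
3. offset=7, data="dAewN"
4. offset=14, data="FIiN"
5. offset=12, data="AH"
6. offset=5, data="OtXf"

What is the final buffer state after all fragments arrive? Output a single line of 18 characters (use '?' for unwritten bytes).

Fragment 1: offset=0 data="HEq" -> buffer=HEq???????????????
Fragment 2: offset=3 data="qZya" -> buffer=HEqqZya???????????
Fragment 3: offset=7 data="dAewN" -> buffer=HEqqZyadAewN??????
Fragment 4: offset=14 data="FIiN" -> buffer=HEqqZyadAewN??FIiN
Fragment 5: offset=12 data="AH" -> buffer=HEqqZyadAewNAHFIiN
Fragment 6: offset=5 data="OtXf" -> buffer=HEqqZOtXfewNAHFIiN

Answer: HEqqZOtXfewNAHFIiN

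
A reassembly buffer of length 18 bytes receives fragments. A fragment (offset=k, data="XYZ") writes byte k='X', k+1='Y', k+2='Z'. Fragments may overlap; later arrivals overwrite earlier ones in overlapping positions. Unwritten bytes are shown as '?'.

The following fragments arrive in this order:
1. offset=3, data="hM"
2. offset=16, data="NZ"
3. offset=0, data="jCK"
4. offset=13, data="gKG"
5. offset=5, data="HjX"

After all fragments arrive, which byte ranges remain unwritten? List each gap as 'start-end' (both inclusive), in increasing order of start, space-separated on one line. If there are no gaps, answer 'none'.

Answer: 8-12

Derivation:
Fragment 1: offset=3 len=2
Fragment 2: offset=16 len=2
Fragment 3: offset=0 len=3
Fragment 4: offset=13 len=3
Fragment 5: offset=5 len=3
Gaps: 8-12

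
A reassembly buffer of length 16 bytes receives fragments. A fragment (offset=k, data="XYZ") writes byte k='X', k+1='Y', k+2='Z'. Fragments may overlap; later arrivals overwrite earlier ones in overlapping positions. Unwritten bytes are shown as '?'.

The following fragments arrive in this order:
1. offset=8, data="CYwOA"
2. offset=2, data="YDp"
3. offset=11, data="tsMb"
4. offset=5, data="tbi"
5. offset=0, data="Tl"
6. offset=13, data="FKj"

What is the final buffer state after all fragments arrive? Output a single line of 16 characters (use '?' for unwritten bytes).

Fragment 1: offset=8 data="CYwOA" -> buffer=????????CYwOA???
Fragment 2: offset=2 data="YDp" -> buffer=??YDp???CYwOA???
Fragment 3: offset=11 data="tsMb" -> buffer=??YDp???CYwtsMb?
Fragment 4: offset=5 data="tbi" -> buffer=??YDptbiCYwtsMb?
Fragment 5: offset=0 data="Tl" -> buffer=TlYDptbiCYwtsMb?
Fragment 6: offset=13 data="FKj" -> buffer=TlYDptbiCYwtsFKj

Answer: TlYDptbiCYwtsFKj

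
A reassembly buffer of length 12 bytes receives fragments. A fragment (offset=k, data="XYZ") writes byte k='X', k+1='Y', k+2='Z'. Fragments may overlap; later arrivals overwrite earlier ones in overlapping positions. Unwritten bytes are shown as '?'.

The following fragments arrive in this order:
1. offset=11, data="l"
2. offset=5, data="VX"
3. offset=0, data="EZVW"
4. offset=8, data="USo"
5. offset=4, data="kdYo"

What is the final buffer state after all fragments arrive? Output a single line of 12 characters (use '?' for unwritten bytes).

Answer: EZVWkdYoUSol

Derivation:
Fragment 1: offset=11 data="l" -> buffer=???????????l
Fragment 2: offset=5 data="VX" -> buffer=?????VX????l
Fragment 3: offset=0 data="EZVW" -> buffer=EZVW?VX????l
Fragment 4: offset=8 data="USo" -> buffer=EZVW?VX?USol
Fragment 5: offset=4 data="kdYo" -> buffer=EZVWkdYoUSol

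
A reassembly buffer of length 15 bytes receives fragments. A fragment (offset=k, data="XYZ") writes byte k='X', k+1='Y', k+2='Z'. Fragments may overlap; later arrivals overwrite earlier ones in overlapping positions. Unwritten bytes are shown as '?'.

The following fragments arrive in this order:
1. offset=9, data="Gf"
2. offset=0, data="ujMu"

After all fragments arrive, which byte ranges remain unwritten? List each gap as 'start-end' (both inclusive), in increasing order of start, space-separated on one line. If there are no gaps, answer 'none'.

Fragment 1: offset=9 len=2
Fragment 2: offset=0 len=4
Gaps: 4-8 11-14

Answer: 4-8 11-14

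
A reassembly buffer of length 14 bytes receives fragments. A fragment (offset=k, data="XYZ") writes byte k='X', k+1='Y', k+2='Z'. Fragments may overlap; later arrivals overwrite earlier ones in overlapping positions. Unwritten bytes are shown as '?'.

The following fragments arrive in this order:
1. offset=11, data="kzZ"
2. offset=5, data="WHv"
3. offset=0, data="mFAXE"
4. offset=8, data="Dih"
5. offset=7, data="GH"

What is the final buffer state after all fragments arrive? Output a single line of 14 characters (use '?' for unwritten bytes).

Answer: mFAXEWHGHihkzZ

Derivation:
Fragment 1: offset=11 data="kzZ" -> buffer=???????????kzZ
Fragment 2: offset=5 data="WHv" -> buffer=?????WHv???kzZ
Fragment 3: offset=0 data="mFAXE" -> buffer=mFAXEWHv???kzZ
Fragment 4: offset=8 data="Dih" -> buffer=mFAXEWHvDihkzZ
Fragment 5: offset=7 data="GH" -> buffer=mFAXEWHGHihkzZ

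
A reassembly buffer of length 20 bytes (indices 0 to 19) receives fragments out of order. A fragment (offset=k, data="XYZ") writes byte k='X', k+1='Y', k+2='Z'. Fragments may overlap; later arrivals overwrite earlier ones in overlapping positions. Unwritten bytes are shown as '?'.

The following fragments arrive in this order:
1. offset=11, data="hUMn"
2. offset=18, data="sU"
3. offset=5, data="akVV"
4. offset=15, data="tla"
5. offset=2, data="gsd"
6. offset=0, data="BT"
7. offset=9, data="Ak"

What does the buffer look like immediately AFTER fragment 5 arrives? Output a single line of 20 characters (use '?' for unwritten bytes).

Answer: ??gsdakVV??hUMntlasU

Derivation:
Fragment 1: offset=11 data="hUMn" -> buffer=???????????hUMn?????
Fragment 2: offset=18 data="sU" -> buffer=???????????hUMn???sU
Fragment 3: offset=5 data="akVV" -> buffer=?????akVV??hUMn???sU
Fragment 4: offset=15 data="tla" -> buffer=?????akVV??hUMntlasU
Fragment 5: offset=2 data="gsd" -> buffer=??gsdakVV??hUMntlasU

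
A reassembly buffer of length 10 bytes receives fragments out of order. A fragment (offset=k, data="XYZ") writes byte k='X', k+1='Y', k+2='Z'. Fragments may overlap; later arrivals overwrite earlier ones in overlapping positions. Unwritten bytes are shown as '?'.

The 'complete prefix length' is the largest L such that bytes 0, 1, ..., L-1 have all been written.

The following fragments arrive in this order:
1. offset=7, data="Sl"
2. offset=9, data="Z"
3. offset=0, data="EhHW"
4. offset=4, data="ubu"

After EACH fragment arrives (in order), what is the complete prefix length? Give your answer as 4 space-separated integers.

Answer: 0 0 4 10

Derivation:
Fragment 1: offset=7 data="Sl" -> buffer=???????Sl? -> prefix_len=0
Fragment 2: offset=9 data="Z" -> buffer=???????SlZ -> prefix_len=0
Fragment 3: offset=0 data="EhHW" -> buffer=EhHW???SlZ -> prefix_len=4
Fragment 4: offset=4 data="ubu" -> buffer=EhHWubuSlZ -> prefix_len=10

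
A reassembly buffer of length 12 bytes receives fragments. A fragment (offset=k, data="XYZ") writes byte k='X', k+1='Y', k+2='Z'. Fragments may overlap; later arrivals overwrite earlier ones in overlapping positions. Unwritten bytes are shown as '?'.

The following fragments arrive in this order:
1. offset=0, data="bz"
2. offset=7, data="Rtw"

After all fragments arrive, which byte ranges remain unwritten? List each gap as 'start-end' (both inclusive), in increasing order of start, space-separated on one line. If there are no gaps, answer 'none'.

Answer: 2-6 10-11

Derivation:
Fragment 1: offset=0 len=2
Fragment 2: offset=7 len=3
Gaps: 2-6 10-11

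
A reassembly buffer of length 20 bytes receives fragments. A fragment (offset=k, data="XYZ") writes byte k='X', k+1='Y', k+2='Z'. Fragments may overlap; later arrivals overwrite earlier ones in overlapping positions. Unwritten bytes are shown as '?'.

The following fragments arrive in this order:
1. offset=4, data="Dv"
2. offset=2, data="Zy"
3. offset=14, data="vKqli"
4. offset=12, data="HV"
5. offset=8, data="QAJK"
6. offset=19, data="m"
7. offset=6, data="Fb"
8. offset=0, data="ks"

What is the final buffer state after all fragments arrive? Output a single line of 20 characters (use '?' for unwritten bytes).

Answer: ksZyDvFbQAJKHVvKqlim

Derivation:
Fragment 1: offset=4 data="Dv" -> buffer=????Dv??????????????
Fragment 2: offset=2 data="Zy" -> buffer=??ZyDv??????????????
Fragment 3: offset=14 data="vKqli" -> buffer=??ZyDv????????vKqli?
Fragment 4: offset=12 data="HV" -> buffer=??ZyDv??????HVvKqli?
Fragment 5: offset=8 data="QAJK" -> buffer=??ZyDv??QAJKHVvKqli?
Fragment 6: offset=19 data="m" -> buffer=??ZyDv??QAJKHVvKqlim
Fragment 7: offset=6 data="Fb" -> buffer=??ZyDvFbQAJKHVvKqlim
Fragment 8: offset=0 data="ks" -> buffer=ksZyDvFbQAJKHVvKqlim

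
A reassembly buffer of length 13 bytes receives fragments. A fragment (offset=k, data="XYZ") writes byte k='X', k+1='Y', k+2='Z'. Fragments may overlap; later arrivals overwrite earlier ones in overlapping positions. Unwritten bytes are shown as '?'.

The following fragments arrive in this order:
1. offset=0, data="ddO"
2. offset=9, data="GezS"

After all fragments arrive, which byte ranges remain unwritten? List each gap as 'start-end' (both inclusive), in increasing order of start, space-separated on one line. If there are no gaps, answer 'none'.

Fragment 1: offset=0 len=3
Fragment 2: offset=9 len=4
Gaps: 3-8

Answer: 3-8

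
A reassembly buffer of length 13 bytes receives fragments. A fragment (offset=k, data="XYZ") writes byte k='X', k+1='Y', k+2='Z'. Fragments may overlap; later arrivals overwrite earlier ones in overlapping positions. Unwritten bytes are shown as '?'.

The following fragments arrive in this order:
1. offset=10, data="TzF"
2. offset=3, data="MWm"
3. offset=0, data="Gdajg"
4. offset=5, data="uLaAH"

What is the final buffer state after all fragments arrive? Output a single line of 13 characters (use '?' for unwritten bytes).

Fragment 1: offset=10 data="TzF" -> buffer=??????????TzF
Fragment 2: offset=3 data="MWm" -> buffer=???MWm????TzF
Fragment 3: offset=0 data="Gdajg" -> buffer=Gdajgm????TzF
Fragment 4: offset=5 data="uLaAH" -> buffer=GdajguLaAHTzF

Answer: GdajguLaAHTzF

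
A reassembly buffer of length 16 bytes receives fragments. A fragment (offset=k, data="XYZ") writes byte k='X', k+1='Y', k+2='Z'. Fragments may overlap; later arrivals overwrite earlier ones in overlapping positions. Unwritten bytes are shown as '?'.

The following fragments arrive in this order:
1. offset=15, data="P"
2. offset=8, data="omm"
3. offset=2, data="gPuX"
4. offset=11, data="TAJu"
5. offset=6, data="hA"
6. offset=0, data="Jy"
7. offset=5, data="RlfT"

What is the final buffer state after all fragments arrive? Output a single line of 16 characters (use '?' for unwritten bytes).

Answer: JygPuRlfTmmTAJuP

Derivation:
Fragment 1: offset=15 data="P" -> buffer=???????????????P
Fragment 2: offset=8 data="omm" -> buffer=????????omm????P
Fragment 3: offset=2 data="gPuX" -> buffer=??gPuX??omm????P
Fragment 4: offset=11 data="TAJu" -> buffer=??gPuX??ommTAJuP
Fragment 5: offset=6 data="hA" -> buffer=??gPuXhAommTAJuP
Fragment 6: offset=0 data="Jy" -> buffer=JygPuXhAommTAJuP
Fragment 7: offset=5 data="RlfT" -> buffer=JygPuRlfTmmTAJuP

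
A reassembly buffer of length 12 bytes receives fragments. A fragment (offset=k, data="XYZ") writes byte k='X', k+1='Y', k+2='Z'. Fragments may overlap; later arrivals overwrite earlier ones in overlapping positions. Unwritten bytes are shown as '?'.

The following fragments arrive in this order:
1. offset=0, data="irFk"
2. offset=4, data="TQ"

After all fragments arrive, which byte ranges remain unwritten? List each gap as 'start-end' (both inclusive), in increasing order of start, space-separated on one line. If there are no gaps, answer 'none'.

Fragment 1: offset=0 len=4
Fragment 2: offset=4 len=2
Gaps: 6-11

Answer: 6-11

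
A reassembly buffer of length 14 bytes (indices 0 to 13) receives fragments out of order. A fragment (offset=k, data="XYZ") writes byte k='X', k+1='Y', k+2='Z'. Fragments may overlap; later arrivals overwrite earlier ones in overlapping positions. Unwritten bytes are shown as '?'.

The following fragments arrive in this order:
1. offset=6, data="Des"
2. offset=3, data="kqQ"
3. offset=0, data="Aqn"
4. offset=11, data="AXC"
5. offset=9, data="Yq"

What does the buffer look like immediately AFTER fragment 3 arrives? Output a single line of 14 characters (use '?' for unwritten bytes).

Fragment 1: offset=6 data="Des" -> buffer=??????Des?????
Fragment 2: offset=3 data="kqQ" -> buffer=???kqQDes?????
Fragment 3: offset=0 data="Aqn" -> buffer=AqnkqQDes?????

Answer: AqnkqQDes?????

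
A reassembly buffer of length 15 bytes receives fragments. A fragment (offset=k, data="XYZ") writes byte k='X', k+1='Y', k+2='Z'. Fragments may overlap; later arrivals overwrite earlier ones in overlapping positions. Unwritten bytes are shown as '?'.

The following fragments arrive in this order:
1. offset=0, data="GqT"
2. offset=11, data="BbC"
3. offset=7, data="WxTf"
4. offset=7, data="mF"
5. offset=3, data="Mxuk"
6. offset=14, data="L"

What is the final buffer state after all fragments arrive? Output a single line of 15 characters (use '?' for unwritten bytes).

Fragment 1: offset=0 data="GqT" -> buffer=GqT????????????
Fragment 2: offset=11 data="BbC" -> buffer=GqT????????BbC?
Fragment 3: offset=7 data="WxTf" -> buffer=GqT????WxTfBbC?
Fragment 4: offset=7 data="mF" -> buffer=GqT????mFTfBbC?
Fragment 5: offset=3 data="Mxuk" -> buffer=GqTMxukmFTfBbC?
Fragment 6: offset=14 data="L" -> buffer=GqTMxukmFTfBbCL

Answer: GqTMxukmFTfBbCL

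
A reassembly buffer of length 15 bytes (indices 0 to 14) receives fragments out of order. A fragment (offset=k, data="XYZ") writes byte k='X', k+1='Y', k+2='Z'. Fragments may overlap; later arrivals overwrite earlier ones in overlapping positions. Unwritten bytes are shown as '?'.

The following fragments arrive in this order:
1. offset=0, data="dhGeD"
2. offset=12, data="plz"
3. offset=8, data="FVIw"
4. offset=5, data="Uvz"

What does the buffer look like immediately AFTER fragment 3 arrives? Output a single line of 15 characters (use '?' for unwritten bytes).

Answer: dhGeD???FVIwplz

Derivation:
Fragment 1: offset=0 data="dhGeD" -> buffer=dhGeD??????????
Fragment 2: offset=12 data="plz" -> buffer=dhGeD???????plz
Fragment 3: offset=8 data="FVIw" -> buffer=dhGeD???FVIwplz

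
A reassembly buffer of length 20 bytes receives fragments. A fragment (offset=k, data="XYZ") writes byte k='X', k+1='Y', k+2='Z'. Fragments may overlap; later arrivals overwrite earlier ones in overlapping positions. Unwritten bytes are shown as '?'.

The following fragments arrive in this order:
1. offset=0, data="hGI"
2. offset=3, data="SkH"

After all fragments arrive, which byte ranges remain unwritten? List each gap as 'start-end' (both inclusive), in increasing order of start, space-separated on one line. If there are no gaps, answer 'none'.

Answer: 6-19

Derivation:
Fragment 1: offset=0 len=3
Fragment 2: offset=3 len=3
Gaps: 6-19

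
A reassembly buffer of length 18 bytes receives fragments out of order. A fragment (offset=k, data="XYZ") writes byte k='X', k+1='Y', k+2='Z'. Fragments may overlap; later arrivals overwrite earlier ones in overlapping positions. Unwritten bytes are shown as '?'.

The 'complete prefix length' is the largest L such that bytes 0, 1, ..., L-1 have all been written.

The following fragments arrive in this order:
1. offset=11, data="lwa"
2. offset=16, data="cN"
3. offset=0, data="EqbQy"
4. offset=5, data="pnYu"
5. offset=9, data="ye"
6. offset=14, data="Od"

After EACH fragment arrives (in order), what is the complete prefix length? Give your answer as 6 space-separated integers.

Answer: 0 0 5 9 14 18

Derivation:
Fragment 1: offset=11 data="lwa" -> buffer=???????????lwa???? -> prefix_len=0
Fragment 2: offset=16 data="cN" -> buffer=???????????lwa??cN -> prefix_len=0
Fragment 3: offset=0 data="EqbQy" -> buffer=EqbQy??????lwa??cN -> prefix_len=5
Fragment 4: offset=5 data="pnYu" -> buffer=EqbQypnYu??lwa??cN -> prefix_len=9
Fragment 5: offset=9 data="ye" -> buffer=EqbQypnYuyelwa??cN -> prefix_len=14
Fragment 6: offset=14 data="Od" -> buffer=EqbQypnYuyelwaOdcN -> prefix_len=18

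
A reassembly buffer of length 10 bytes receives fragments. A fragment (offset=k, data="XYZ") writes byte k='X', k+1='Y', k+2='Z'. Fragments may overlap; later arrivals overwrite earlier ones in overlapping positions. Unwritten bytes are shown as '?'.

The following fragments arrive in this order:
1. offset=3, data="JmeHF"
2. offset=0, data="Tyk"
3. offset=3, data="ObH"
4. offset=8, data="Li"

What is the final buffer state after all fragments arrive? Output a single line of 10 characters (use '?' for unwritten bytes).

Answer: TykObHHFLi

Derivation:
Fragment 1: offset=3 data="JmeHF" -> buffer=???JmeHF??
Fragment 2: offset=0 data="Tyk" -> buffer=TykJmeHF??
Fragment 3: offset=3 data="ObH" -> buffer=TykObHHF??
Fragment 4: offset=8 data="Li" -> buffer=TykObHHFLi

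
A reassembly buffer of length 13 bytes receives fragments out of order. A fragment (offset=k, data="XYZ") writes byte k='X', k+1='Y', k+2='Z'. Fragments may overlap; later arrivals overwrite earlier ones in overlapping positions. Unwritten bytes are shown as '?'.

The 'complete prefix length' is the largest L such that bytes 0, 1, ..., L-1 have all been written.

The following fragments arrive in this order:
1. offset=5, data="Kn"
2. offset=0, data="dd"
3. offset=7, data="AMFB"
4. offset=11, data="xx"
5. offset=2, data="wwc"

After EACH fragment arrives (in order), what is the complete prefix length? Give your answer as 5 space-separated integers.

Fragment 1: offset=5 data="Kn" -> buffer=?????Kn?????? -> prefix_len=0
Fragment 2: offset=0 data="dd" -> buffer=dd???Kn?????? -> prefix_len=2
Fragment 3: offset=7 data="AMFB" -> buffer=dd???KnAMFB?? -> prefix_len=2
Fragment 4: offset=11 data="xx" -> buffer=dd???KnAMFBxx -> prefix_len=2
Fragment 5: offset=2 data="wwc" -> buffer=ddwwcKnAMFBxx -> prefix_len=13

Answer: 0 2 2 2 13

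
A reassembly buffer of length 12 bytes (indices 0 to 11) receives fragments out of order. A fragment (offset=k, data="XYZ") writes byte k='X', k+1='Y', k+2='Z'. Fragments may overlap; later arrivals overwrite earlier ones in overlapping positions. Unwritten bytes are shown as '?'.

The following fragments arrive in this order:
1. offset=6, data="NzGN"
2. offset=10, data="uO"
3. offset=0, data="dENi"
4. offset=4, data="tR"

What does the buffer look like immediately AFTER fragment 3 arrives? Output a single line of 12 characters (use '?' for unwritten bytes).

Fragment 1: offset=6 data="NzGN" -> buffer=??????NzGN??
Fragment 2: offset=10 data="uO" -> buffer=??????NzGNuO
Fragment 3: offset=0 data="dENi" -> buffer=dENi??NzGNuO

Answer: dENi??NzGNuO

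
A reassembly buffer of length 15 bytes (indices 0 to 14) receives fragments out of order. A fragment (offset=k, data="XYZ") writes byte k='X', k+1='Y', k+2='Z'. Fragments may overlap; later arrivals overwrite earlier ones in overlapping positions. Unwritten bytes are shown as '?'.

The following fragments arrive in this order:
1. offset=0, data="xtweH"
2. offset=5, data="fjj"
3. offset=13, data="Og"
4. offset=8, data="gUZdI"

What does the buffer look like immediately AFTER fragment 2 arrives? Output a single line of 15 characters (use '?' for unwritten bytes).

Answer: xtweHfjj???????

Derivation:
Fragment 1: offset=0 data="xtweH" -> buffer=xtweH??????????
Fragment 2: offset=5 data="fjj" -> buffer=xtweHfjj???????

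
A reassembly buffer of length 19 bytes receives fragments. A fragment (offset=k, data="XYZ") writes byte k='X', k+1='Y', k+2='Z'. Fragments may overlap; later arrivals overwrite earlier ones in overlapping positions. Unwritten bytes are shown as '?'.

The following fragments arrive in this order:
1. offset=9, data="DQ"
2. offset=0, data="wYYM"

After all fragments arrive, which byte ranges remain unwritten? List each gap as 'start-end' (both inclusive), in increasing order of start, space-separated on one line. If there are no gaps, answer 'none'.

Answer: 4-8 11-18

Derivation:
Fragment 1: offset=9 len=2
Fragment 2: offset=0 len=4
Gaps: 4-8 11-18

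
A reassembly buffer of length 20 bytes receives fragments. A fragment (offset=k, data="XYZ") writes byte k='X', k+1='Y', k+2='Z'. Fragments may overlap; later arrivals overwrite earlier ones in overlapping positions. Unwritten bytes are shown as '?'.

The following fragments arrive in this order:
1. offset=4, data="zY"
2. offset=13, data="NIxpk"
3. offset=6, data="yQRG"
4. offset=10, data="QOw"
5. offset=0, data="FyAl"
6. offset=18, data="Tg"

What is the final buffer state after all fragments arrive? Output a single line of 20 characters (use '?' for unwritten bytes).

Answer: FyAlzYyQRGQOwNIxpkTg

Derivation:
Fragment 1: offset=4 data="zY" -> buffer=????zY??????????????
Fragment 2: offset=13 data="NIxpk" -> buffer=????zY???????NIxpk??
Fragment 3: offset=6 data="yQRG" -> buffer=????zYyQRG???NIxpk??
Fragment 4: offset=10 data="QOw" -> buffer=????zYyQRGQOwNIxpk??
Fragment 5: offset=0 data="FyAl" -> buffer=FyAlzYyQRGQOwNIxpk??
Fragment 6: offset=18 data="Tg" -> buffer=FyAlzYyQRGQOwNIxpkTg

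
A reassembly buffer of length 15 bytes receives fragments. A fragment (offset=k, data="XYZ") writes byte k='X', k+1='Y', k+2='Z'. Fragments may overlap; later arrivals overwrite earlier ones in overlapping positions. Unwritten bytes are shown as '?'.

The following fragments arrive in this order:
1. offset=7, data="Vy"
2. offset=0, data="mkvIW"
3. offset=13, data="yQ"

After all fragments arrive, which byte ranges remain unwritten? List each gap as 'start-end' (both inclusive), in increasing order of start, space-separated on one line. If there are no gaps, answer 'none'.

Fragment 1: offset=7 len=2
Fragment 2: offset=0 len=5
Fragment 3: offset=13 len=2
Gaps: 5-6 9-12

Answer: 5-6 9-12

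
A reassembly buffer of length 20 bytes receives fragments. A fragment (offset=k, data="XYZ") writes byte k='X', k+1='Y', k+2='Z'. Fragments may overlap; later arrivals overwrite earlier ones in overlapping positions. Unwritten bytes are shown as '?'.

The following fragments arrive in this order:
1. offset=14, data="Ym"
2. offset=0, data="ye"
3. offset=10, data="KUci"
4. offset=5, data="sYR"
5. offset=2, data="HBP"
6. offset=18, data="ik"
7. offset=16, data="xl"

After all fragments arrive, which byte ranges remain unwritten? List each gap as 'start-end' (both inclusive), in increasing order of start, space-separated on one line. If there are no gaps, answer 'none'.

Fragment 1: offset=14 len=2
Fragment 2: offset=0 len=2
Fragment 3: offset=10 len=4
Fragment 4: offset=5 len=3
Fragment 5: offset=2 len=3
Fragment 6: offset=18 len=2
Fragment 7: offset=16 len=2
Gaps: 8-9

Answer: 8-9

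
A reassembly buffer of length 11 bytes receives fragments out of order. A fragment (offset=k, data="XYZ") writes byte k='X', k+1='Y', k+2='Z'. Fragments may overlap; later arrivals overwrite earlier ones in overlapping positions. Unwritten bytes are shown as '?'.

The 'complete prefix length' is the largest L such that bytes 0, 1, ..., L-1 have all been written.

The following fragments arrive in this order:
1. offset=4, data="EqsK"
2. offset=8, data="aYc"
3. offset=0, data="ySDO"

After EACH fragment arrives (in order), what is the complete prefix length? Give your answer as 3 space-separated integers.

Answer: 0 0 11

Derivation:
Fragment 1: offset=4 data="EqsK" -> buffer=????EqsK??? -> prefix_len=0
Fragment 2: offset=8 data="aYc" -> buffer=????EqsKaYc -> prefix_len=0
Fragment 3: offset=0 data="ySDO" -> buffer=ySDOEqsKaYc -> prefix_len=11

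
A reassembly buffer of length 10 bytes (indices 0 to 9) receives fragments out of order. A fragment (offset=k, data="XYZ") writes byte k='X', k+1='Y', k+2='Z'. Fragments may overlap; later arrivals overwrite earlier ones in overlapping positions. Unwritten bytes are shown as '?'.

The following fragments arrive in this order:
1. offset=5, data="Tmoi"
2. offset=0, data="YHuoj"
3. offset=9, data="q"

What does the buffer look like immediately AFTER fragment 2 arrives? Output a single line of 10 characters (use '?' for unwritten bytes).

Fragment 1: offset=5 data="Tmoi" -> buffer=?????Tmoi?
Fragment 2: offset=0 data="YHuoj" -> buffer=YHuojTmoi?

Answer: YHuojTmoi?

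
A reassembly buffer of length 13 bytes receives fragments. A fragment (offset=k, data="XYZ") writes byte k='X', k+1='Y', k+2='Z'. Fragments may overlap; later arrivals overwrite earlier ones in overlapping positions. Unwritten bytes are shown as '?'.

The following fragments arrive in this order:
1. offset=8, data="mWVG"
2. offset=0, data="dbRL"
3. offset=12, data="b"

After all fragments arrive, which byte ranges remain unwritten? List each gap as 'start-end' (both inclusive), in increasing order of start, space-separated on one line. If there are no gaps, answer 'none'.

Answer: 4-7

Derivation:
Fragment 1: offset=8 len=4
Fragment 2: offset=0 len=4
Fragment 3: offset=12 len=1
Gaps: 4-7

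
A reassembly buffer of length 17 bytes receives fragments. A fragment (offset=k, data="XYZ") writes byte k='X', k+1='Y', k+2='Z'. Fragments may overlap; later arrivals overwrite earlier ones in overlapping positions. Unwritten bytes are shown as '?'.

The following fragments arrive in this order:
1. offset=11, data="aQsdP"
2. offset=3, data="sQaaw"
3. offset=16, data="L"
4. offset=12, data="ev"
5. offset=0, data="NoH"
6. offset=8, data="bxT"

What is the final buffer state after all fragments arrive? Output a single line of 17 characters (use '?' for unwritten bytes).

Fragment 1: offset=11 data="aQsdP" -> buffer=???????????aQsdP?
Fragment 2: offset=3 data="sQaaw" -> buffer=???sQaaw???aQsdP?
Fragment 3: offset=16 data="L" -> buffer=???sQaaw???aQsdPL
Fragment 4: offset=12 data="ev" -> buffer=???sQaaw???aevdPL
Fragment 5: offset=0 data="NoH" -> buffer=NoHsQaaw???aevdPL
Fragment 6: offset=8 data="bxT" -> buffer=NoHsQaawbxTaevdPL

Answer: NoHsQaawbxTaevdPL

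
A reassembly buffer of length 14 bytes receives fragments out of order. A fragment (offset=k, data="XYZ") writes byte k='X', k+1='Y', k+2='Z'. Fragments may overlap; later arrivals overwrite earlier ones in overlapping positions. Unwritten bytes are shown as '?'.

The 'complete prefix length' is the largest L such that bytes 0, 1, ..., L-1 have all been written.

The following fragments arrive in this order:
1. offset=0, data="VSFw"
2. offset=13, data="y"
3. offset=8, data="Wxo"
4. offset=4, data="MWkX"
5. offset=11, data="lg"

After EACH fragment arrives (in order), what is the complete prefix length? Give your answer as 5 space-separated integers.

Fragment 1: offset=0 data="VSFw" -> buffer=VSFw?????????? -> prefix_len=4
Fragment 2: offset=13 data="y" -> buffer=VSFw?????????y -> prefix_len=4
Fragment 3: offset=8 data="Wxo" -> buffer=VSFw????Wxo??y -> prefix_len=4
Fragment 4: offset=4 data="MWkX" -> buffer=VSFwMWkXWxo??y -> prefix_len=11
Fragment 5: offset=11 data="lg" -> buffer=VSFwMWkXWxolgy -> prefix_len=14

Answer: 4 4 4 11 14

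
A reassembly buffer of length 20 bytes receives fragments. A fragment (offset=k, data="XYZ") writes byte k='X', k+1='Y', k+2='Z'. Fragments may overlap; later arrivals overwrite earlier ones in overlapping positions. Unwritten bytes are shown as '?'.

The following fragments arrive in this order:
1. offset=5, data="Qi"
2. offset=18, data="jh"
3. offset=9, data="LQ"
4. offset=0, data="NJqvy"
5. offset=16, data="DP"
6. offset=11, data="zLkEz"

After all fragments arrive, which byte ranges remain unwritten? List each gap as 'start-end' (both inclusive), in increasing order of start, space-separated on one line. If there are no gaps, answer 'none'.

Answer: 7-8

Derivation:
Fragment 1: offset=5 len=2
Fragment 2: offset=18 len=2
Fragment 3: offset=9 len=2
Fragment 4: offset=0 len=5
Fragment 5: offset=16 len=2
Fragment 6: offset=11 len=5
Gaps: 7-8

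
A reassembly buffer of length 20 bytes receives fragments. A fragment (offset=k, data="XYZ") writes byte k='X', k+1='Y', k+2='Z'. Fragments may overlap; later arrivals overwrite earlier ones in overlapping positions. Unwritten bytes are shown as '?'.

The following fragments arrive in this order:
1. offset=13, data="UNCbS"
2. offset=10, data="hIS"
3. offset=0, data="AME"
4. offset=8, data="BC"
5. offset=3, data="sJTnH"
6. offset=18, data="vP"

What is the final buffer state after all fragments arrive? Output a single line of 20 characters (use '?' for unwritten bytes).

Fragment 1: offset=13 data="UNCbS" -> buffer=?????????????UNCbS??
Fragment 2: offset=10 data="hIS" -> buffer=??????????hISUNCbS??
Fragment 3: offset=0 data="AME" -> buffer=AME???????hISUNCbS??
Fragment 4: offset=8 data="BC" -> buffer=AME?????BChISUNCbS??
Fragment 5: offset=3 data="sJTnH" -> buffer=AMEsJTnHBChISUNCbS??
Fragment 6: offset=18 data="vP" -> buffer=AMEsJTnHBChISUNCbSvP

Answer: AMEsJTnHBChISUNCbSvP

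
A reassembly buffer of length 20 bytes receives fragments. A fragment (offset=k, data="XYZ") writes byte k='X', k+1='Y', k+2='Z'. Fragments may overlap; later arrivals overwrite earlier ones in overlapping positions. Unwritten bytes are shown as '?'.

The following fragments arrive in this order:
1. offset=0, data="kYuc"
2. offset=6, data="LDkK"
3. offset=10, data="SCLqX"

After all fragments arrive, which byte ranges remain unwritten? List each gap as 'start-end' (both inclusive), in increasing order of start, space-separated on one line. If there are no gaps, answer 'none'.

Answer: 4-5 15-19

Derivation:
Fragment 1: offset=0 len=4
Fragment 2: offset=6 len=4
Fragment 3: offset=10 len=5
Gaps: 4-5 15-19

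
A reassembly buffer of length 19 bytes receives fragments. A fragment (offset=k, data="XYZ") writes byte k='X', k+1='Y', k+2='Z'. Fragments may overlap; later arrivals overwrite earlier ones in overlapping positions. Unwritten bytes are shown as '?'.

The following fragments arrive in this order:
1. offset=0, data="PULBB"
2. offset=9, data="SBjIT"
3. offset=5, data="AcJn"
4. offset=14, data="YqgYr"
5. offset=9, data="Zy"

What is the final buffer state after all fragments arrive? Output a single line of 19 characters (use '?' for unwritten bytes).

Answer: PULBBAcJnZyjITYqgYr

Derivation:
Fragment 1: offset=0 data="PULBB" -> buffer=PULBB??????????????
Fragment 2: offset=9 data="SBjIT" -> buffer=PULBB????SBjIT?????
Fragment 3: offset=5 data="AcJn" -> buffer=PULBBAcJnSBjIT?????
Fragment 4: offset=14 data="YqgYr" -> buffer=PULBBAcJnSBjITYqgYr
Fragment 5: offset=9 data="Zy" -> buffer=PULBBAcJnZyjITYqgYr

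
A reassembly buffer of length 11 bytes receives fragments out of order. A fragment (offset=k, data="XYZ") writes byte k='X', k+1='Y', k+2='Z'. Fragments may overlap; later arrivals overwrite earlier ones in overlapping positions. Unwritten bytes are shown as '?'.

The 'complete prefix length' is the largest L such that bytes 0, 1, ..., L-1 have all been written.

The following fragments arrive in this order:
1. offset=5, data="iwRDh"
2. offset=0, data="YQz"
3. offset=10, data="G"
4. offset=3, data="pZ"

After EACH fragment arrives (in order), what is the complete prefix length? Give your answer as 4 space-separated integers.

Answer: 0 3 3 11

Derivation:
Fragment 1: offset=5 data="iwRDh" -> buffer=?????iwRDh? -> prefix_len=0
Fragment 2: offset=0 data="YQz" -> buffer=YQz??iwRDh? -> prefix_len=3
Fragment 3: offset=10 data="G" -> buffer=YQz??iwRDhG -> prefix_len=3
Fragment 4: offset=3 data="pZ" -> buffer=YQzpZiwRDhG -> prefix_len=11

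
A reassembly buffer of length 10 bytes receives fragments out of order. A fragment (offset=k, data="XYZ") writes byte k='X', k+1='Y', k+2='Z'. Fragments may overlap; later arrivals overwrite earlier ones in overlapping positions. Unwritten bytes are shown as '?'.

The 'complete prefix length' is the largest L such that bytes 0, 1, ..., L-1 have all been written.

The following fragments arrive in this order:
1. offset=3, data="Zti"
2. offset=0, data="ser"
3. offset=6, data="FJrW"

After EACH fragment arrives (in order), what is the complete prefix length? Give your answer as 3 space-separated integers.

Fragment 1: offset=3 data="Zti" -> buffer=???Zti???? -> prefix_len=0
Fragment 2: offset=0 data="ser" -> buffer=serZti???? -> prefix_len=6
Fragment 3: offset=6 data="FJrW" -> buffer=serZtiFJrW -> prefix_len=10

Answer: 0 6 10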